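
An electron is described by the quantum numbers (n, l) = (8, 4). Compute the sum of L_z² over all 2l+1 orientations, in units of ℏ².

Σ(L_z)² = 60 ℏ²

The allowed m_l values are -4, -3, -2, -1, 0, 1, 2, 3, 4.
Σ m_l² = l(l+1)(2l+1)/3 = 4·5·9/3 = 60.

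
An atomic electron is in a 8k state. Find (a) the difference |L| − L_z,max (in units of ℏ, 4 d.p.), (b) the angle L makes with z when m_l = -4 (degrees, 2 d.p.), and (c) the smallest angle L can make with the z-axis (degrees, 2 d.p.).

|L|−L_z,max ≈ 0.4833ℏ; θ(m_l=-4) ≈ 122.31°; θ_min ≈ 20.70°

For 8k, l = 7.
|L| − L_z,max = (2√14 − 7)ℏ ≈ 0.4833ℏ.
For m_l = -4: cos θ = -4/√56, θ ≈ 122.31°.
cos θ_min = 7/√56, so θ_min ≈ 20.70°.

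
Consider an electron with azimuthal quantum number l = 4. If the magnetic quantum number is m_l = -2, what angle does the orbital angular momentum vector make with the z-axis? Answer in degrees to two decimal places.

|L| = √(l(l+1)) ℏ = 2√5 ℏ.
L_z = m_l ℏ = −2ℏ.
cos θ = L_z/|L| = -2/√20, so θ ≈ 116.57°.

θ ≈ 116.57°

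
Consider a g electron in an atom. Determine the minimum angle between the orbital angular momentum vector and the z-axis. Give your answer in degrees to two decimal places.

A g state has l = 4.
|L|² = l(l+1)ℏ² = 20ℏ², so |L| = 2√5 ℏ.
The smallest angle corresponds to the largest L_z, i.e. m_l = l = 4, giving L_z = 4ℏ.
cos θ_min = 4/√20, so θ_min ≈ 26.57°.

θ_min ≈ 26.57°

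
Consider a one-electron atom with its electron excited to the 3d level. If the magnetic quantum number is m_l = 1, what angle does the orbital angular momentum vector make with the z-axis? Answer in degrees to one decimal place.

The 3d level has l = 2.
|L| = ℏ√(l(l+1)) = √6 ℏ.
L_z = m_l ℏ = 1ℏ.
cos θ = L_z/|L| = 1/√6, so θ ≈ 65.9°.

θ ≈ 65.9°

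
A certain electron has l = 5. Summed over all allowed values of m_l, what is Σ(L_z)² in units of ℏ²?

Σ(L_z)² = 110 ℏ²

The allowed m_l values are -5, -4, -3, -2, -1, 0, 1, 2, 3, 4, 5.
Summing m² from −5 to 5: Σ m_l² = 110.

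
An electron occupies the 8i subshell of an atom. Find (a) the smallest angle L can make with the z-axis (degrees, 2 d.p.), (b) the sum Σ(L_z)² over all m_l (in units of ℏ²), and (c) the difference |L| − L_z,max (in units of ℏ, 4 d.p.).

θ_min ≈ 22.21°; Σ(L_z)² = 182 ℏ²; |L|−L_z,max ≈ 0.4807ℏ

8i means n = 8, l = 6.
cos θ_min = 6/√42, so θ_min ≈ 22.21°.
Σ m_l² = 182, so Σ(L_z)² = 182 ℏ².
|L| − L_z,max = (√42 − 6)ℏ ≈ 0.4807ℏ.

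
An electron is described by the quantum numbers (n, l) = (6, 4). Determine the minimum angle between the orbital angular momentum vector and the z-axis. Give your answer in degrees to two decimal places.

|L|² = l(l+1)ℏ² = 20ℏ², so |L| = 2√5 ℏ.
The smallest angle corresponds to the largest L_z, i.e. m_l = l = 4, giving L_z = 4ℏ.
cos θ_min = 4/√20, so θ_min ≈ 26.57°.

θ_min ≈ 26.57°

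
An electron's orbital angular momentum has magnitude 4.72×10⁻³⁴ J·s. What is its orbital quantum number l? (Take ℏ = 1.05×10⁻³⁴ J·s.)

In units of ℏ, |L| ≈ 4.495.
l(l+1) ≈ 4.495² ≈ 20.21, so l = 4.

l = 4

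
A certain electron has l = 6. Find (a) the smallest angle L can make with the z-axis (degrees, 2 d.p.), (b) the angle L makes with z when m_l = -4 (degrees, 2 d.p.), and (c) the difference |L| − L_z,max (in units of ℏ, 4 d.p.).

cos θ_min = 6/√42, so θ_min ≈ 22.21°.
For m_l = -4: cos θ = -4/√42, θ ≈ 128.11°.
|L| − L_z,max = (√42 − 6)ℏ ≈ 0.4807ℏ.

θ_min ≈ 22.21°; θ(m_l=-4) ≈ 128.11°; |L|−L_z,max ≈ 0.4807ℏ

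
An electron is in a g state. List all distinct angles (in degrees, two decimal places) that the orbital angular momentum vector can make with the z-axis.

For a g orbital, l = 4.
|L|² = l(l+1)ℏ² = 20ℏ², so |L| = 2√5 ℏ.
cos θ = m_l/√20 for each m_l ∈ {-4, -3, -2, -1, 0, 1, 2, 3, 4}.

θ ∈ {26.57°, 47.87°, 63.43°, 77.08°, 90.00°, 102.92°, 116.57°, 132.13°, 153.43°}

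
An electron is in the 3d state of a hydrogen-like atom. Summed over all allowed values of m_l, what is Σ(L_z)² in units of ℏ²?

For 3d, l = 2.
m_l runs from −2 to 2, i.e. {-2, -1, 0, 1, 2}.
Σ m_l² = l(l+1)(2l+1)/3 = 2·3·5/3 = 10.

Σ(L_z)² = 10 ℏ²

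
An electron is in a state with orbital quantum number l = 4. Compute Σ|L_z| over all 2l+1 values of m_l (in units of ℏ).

Σ|L_z| = 20 ℏ

m_l ∈ {-4, -3, -2, -1, 0, 1, 2, 3, 4}.
Σ|m_l| = l(l+1) = 20.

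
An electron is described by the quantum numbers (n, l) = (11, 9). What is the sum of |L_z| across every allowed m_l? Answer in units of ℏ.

The allowed m_l values are -9, -8, -7, -6, -5, -4, -3, -2, -1, 0, 1, 2, 3, 4, 5, 6, 7, 8, 9.
Σ|m_l| = l(l+1) = 90.

Σ|L_z| = 90 ℏ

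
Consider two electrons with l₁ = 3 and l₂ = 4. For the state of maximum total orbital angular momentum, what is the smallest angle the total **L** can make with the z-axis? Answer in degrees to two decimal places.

θ_min ≈ 20.70°

Angular momentum addition gives L = |l₁ − l₂|, …, l₁ + l₂.
L ∈ {1, 2, 3, 4, 5, 6, 7}.
The maximum is L = 7, with |L_tot| = ℏ√(7·8) = 2√14 ℏ.
The minimum angle with z is arccos(7/√56) ≈ 20.70°.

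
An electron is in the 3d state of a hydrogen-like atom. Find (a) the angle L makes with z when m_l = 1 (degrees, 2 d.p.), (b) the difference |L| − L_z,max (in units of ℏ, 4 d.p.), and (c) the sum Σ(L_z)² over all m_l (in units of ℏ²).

θ(m_l=1) ≈ 65.91°; |L|−L_z,max ≈ 0.4495ℏ; Σ(L_z)² = 10 ℏ²

For 3d, l = 2.
For m_l = 1: cos θ = 1/√6, θ ≈ 65.91°.
|L| − L_z,max = (√6 − 2)ℏ ≈ 0.4495ℏ.
Σ m_l² = 10, so Σ(L_z)² = 10 ℏ².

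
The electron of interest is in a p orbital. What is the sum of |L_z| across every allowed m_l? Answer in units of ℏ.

Σ|L_z| = 2 ℏ

The letter p corresponds to l = 1.
m_l runs from −1 to 1, i.e. {-1, 0, 1}.
Σ|m_l| = l(l+1) = 2.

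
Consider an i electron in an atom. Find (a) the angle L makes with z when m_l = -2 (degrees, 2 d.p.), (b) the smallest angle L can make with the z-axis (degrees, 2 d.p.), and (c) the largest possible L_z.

An i state has l = 6.
For m_l = -2: cos θ = -2/√42, θ ≈ 107.98°.
cos θ_min = 6/√42, so θ_min ≈ 22.21°.
L_z,max = lℏ = 6ℏ.

θ(m_l=-2) ≈ 107.98°; θ_min ≈ 22.21°; L_z,max = 6ℏ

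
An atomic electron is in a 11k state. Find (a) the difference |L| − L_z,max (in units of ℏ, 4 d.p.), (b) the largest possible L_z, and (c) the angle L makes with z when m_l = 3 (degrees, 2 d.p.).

|L|−L_z,max ≈ 0.4833ℏ; L_z,max = 7ℏ; θ(m_l=3) ≈ 66.37°

The 11k subshell has l = 7.
|L| − L_z,max = (2√14 − 7)ℏ ≈ 0.4833ℏ.
L_z,max = lℏ = 7ℏ.
For m_l = 3: cos θ = 3/√56, θ ≈ 66.37°.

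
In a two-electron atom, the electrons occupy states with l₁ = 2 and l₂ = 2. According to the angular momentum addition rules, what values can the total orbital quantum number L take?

Angular momentum addition gives L = |l₁ − l₂|, …, l₁ + l₂.
Allowed values: L = 0, 1, 2, 3, 4.

L = 0, 1, 2, 3, 4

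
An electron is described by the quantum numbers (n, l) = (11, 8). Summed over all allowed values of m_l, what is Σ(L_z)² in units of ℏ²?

Σ(L_z)² = 408 ℏ²

m_l ∈ {-8, -7, -6, -5, -4, -3, -2, -1, 0, 1, 2, 3, 4, 5, 6, 7, 8}.
Σ m_l² = 2·(1 + 4 + 9 + 16 + 25 + 36 + 49 + 64) = 408.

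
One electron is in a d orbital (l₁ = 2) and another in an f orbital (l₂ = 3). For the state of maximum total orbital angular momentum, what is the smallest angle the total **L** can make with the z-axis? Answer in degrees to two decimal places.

θ_min ≈ 24.09°

Angular momentum addition gives L = |l₁ − l₂|, …, l₁ + l₂.
So L can be 1, 2, 3, 4, 5.
The maximum is L = 5, with |L_tot| = ℏ√(5·6) = √30 ℏ.
The minimum angle with z is arccos(5/√30) ≈ 24.09°.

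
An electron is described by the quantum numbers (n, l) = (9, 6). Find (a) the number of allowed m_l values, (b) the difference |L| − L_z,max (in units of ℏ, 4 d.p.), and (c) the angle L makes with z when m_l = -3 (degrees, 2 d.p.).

There are 2l+1 = 13 values of m_l.
|L| − L_z,max = (√42 − 6)ℏ ≈ 0.4807ℏ.
For m_l = -3: cos θ = -3/√42, θ ≈ 117.58°.

13 values; |L|−L_z,max ≈ 0.4807ℏ; θ(m_l=-3) ≈ 117.58°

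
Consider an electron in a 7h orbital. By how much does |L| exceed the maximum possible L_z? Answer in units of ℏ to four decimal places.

|L| − L_z,max ≈ 0.4772ℏ

7h means n = 7, l = 5.
|L| = √30 ℏ ≈ 5.4772ℏ, while L_z,max = lℏ = 5ℏ.
The difference is (√30 − 5)ℏ ≈ 0.4772ℏ.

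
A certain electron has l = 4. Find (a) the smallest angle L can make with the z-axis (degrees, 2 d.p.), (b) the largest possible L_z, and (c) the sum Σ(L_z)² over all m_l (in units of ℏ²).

cos θ_min = 4/√20, so θ_min ≈ 26.57°.
L_z,max = lℏ = 4ℏ.
Σ m_l² = 60, so Σ(L_z)² = 60 ℏ².

θ_min ≈ 26.57°; L_z,max = 4ℏ; Σ(L_z)² = 60 ℏ²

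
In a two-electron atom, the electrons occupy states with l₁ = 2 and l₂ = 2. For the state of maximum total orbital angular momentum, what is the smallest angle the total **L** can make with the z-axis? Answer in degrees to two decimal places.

θ_min ≈ 26.57°

By the triangle rule, |l₁ − l₂| ≤ L ≤ l₁ + l₂.
So L can be 0, 1, 2, 3, 4.
The maximum is L = 4, with |L_tot| = ℏ√(4·5) = 2√5 ℏ.
The minimum angle with z is arccos(4/√20) ≈ 26.57°.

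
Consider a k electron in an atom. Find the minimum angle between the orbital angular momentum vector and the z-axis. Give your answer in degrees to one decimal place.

θ_min ≈ 20.7°

For a k orbital, l = 7.
|L|² = l(l+1)ℏ² = 56ℏ², so |L| = 2√14 ℏ.
The smallest angle corresponds to the largest L_z, i.e. m_l = l = 7, giving L_z = 7ℏ.
cos θ_min = 7/√56, so θ_min ≈ 20.7°.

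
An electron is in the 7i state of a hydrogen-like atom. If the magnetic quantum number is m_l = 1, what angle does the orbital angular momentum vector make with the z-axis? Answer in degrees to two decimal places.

θ ≈ 81.12°

The 7i subshell has l = 6.
|L| = √(l(l+1)) ℏ = √42 ℏ.
L_z = m_l ℏ = 1ℏ.
cos θ = L_z/|L| = 1/√42, so θ ≈ 81.12°.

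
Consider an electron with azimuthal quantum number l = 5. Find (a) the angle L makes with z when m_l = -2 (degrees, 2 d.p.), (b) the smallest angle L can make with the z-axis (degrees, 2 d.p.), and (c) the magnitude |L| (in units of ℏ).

θ(m_l=-2) ≈ 111.42°; θ_min ≈ 24.09°; |L| = √30 ℏ ≈ 5.477ℏ

For m_l = -2: cos θ = -2/√30, θ ≈ 111.42°.
cos θ_min = 5/√30, so θ_min ≈ 24.09°.
|L| = ℏ√(5·6) = √30 ℏ ≈ 5.477ℏ.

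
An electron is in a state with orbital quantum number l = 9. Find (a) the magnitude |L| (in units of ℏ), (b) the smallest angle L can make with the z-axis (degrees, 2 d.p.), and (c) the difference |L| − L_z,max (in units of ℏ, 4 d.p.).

|L| = 3√10 ℏ ≈ 9.487ℏ; θ_min ≈ 18.43°; |L|−L_z,max ≈ 0.4868ℏ

|L| = ℏ√(9·10) = 3√10 ℏ ≈ 9.487ℏ.
cos θ_min = 9/√90, so θ_min ≈ 18.43°.
|L| − L_z,max = (3√10 − 9)ℏ ≈ 0.4868ℏ.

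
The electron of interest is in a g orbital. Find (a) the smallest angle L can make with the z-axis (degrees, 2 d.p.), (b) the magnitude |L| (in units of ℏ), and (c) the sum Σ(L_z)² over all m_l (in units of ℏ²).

θ_min ≈ 26.57°; |L| = 2√5 ℏ ≈ 4.472ℏ; Σ(L_z)² = 60 ℏ²

The letter g corresponds to l = 4.
cos θ_min = 4/√20, so θ_min ≈ 26.57°.
|L| = ℏ√(4·5) = 2√5 ℏ ≈ 4.472ℏ.
Σ m_l² = 60, so Σ(L_z)² = 60 ℏ².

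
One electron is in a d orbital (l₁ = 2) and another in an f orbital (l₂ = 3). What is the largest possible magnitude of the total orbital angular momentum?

|L_tot|_max = √30 ℏ ≈ 5.477ℏ

The total orbital quantum number L ranges from |l₁ − l₂| to l₁ + l₂ in integer steps.
So L can be 1, 2, 3, 4, 5.
The largest magnitude corresponds to L = 5: |L_tot| = ℏ√(5·6) = √30 ℏ.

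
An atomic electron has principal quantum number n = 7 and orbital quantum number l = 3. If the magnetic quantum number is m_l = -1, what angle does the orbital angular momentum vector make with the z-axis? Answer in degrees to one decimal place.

|L| = ℏ√(l(l+1)) = 2√3 ℏ.
L_z = m_l ℏ = −1ℏ.
cos θ = L_z/|L| = -1/√12, so θ ≈ 106.8°.

θ ≈ 106.8°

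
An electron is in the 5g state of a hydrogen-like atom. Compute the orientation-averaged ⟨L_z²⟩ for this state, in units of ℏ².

The 5g subshell has l = 4.
The allowed m_l values are -4, -3, -2, -1, 0, 1, 2, 3, 4.
⟨L_z²⟩ = ℏ²·(Σ m_l²)/(2l+1) = ℏ²·60/9 = 6.667ℏ².

⟨L_z²⟩ = 6.667 ℏ²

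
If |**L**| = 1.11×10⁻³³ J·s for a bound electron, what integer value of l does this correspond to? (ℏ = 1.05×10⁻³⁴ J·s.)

|L|/ℏ = (1.11×10⁻³³)/(1.05×10⁻³⁴) ≈ 10.571.
l(l+1) ≈ 10.571² ≈ 111.76, so l = 10.

l = 10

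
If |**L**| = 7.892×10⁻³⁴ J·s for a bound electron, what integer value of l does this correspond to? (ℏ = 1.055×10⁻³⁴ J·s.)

In units of ℏ, |L| ≈ 7.481.
Set l(l+1) = 55.96; the integer solution is l = 7.

l = 7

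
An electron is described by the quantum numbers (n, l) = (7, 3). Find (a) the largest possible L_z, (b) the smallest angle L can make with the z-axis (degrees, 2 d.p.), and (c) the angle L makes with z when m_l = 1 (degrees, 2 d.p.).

L_z,max = lℏ = 3ℏ.
cos θ_min = 3/√12, so θ_min ≈ 30.00°.
For m_l = 1: cos θ = 1/√12, θ ≈ 73.22°.

L_z,max = 3ℏ; θ_min ≈ 30.00°; θ(m_l=1) ≈ 73.22°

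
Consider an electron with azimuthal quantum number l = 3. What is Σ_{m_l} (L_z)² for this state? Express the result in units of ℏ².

Σ(L_z)² = 28 ℏ²

m_l ∈ {-3, -2, -1, 0, 1, 2, 3}.
Σ m_l² = l(l+1)(2l+1)/3 = 3·4·7/3 = 28.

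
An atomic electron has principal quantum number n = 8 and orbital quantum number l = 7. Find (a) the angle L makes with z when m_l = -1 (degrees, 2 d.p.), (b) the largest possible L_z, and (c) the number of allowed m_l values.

θ(m_l=-1) ≈ 97.68°; L_z,max = 7ℏ; 15 values

For m_l = -1: cos θ = -1/√56, θ ≈ 97.68°.
L_z,max = lℏ = 7ℏ.
There are 2l+1 = 15 values of m_l.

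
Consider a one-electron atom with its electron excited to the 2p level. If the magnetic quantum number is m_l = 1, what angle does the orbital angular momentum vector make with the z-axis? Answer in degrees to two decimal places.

The 2p level has l = 1.
|L| = √(l(l+1)) ℏ = √2 ℏ.
L_z = m_l ℏ = 1ℏ.
cos θ = L_z/|L| = 1/√2, so θ ≈ 45.00°.

θ ≈ 45.00°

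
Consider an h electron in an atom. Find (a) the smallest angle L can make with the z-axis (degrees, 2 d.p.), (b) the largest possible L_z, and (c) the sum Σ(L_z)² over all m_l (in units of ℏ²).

The letter h corresponds to l = 5.
cos θ_min = 5/√30, so θ_min ≈ 24.09°.
L_z,max = lℏ = 5ℏ.
Σ m_l² = 110, so Σ(L_z)² = 110 ℏ².

θ_min ≈ 24.09°; L_z,max = 5ℏ; Σ(L_z)² = 110 ℏ²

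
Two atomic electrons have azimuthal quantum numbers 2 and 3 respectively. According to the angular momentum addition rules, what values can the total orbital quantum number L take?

The total orbital quantum number L ranges from |l₁ − l₂| to l₁ + l₂ in integer steps.
Allowed values: L = 1, 2, 3, 4, 5.

L = 1, 2, 3, 4, 5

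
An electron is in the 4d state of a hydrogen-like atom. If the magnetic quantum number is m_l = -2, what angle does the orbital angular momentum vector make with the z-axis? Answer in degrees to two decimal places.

θ ≈ 144.74°

For 4d, l = 2.
|L| = ℏ√(l(l+1)) = √6 ℏ.
L_z = m_l ℏ = −2ℏ.
cos θ = L_z/|L| = -2/√6, so θ ≈ 144.74°.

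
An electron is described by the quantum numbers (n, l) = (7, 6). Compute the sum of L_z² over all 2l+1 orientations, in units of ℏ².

Σ(L_z)² = 182 ℏ²

m_l runs from −6 to 6, i.e. {-6, -5, -4, -3, -2, -1, 0, 1, 2, 3, 4, 5, 6}.
Σ m_l² = l(l+1)(2l+1)/3 = 6·7·13/3 = 182.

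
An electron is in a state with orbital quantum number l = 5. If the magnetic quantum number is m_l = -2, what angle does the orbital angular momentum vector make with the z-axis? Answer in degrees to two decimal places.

θ ≈ 111.42°

|L| = ℏ√(l(l+1)) = √30 ℏ.
L_z = m_l ℏ = −2ℏ.
cos θ = L_z/|L| = -2/√30, so θ ≈ 111.42°.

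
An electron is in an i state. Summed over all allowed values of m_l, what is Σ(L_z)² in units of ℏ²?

Σ(L_z)² = 182 ℏ²

An i state has l = 6.
The allowed m_l values are -6, -5, -4, -3, -2, -1, 0, 1, 2, 3, 4, 5, 6.
Σ m_l² = 2·(1 + 4 + 9 + 16 + 25 + 36) = 182.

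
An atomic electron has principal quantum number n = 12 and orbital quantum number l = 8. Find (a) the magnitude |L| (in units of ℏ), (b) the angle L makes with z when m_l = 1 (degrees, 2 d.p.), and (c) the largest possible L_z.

|L| = 6√2 ℏ ≈ 8.485ℏ; θ(m_l=1) ≈ 83.23°; L_z,max = 8ℏ

|L| = ℏ√(8·9) = 6√2 ℏ ≈ 8.485ℏ.
For m_l = 1: cos θ = 1/√72, θ ≈ 83.23°.
L_z,max = lℏ = 8ℏ.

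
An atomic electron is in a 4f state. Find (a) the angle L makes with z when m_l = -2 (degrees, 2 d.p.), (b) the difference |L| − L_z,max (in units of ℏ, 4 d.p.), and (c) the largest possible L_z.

4f means n = 4, l = 3.
For m_l = -2: cos θ = -2/√12, θ ≈ 125.26°.
|L| − L_z,max = (2√3 − 3)ℏ ≈ 0.4641ℏ.
L_z,max = lℏ = 3ℏ.

θ(m_l=-2) ≈ 125.26°; |L|−L_z,max ≈ 0.4641ℏ; L_z,max = 3ℏ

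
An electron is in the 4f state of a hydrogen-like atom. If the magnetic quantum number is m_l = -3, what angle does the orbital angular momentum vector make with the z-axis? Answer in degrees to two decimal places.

4f means n = 4, l = 3.
|L| = √(l(l+1)) ℏ = 2√3 ℏ.
L_z = m_l ℏ = −3ℏ.
cos θ = L_z/|L| = -3/√12, so θ ≈ 150.00°.

θ ≈ 150.00°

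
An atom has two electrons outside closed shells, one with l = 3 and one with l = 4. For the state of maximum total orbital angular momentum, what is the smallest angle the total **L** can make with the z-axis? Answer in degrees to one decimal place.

θ_min ≈ 20.7°

L runs from |3 − 4| = 1 to 3 + 4 = 7.
So L can be 1, 2, 3, 4, 5, 6, 7.
The maximum is L = 7, with |L_tot| = ℏ√(7·8) = 2√14 ℏ.
The minimum angle with z is arccos(7/√56) ≈ 20.7°.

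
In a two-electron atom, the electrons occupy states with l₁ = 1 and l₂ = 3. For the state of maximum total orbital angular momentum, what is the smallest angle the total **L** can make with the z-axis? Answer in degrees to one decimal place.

The total orbital quantum number L ranges from |l₁ − l₂| to l₁ + l₂ in integer steps.
L ∈ {2, 3, 4}.
The maximum is L = 4, with |L_tot| = ℏ√(4·5) = 2√5 ℏ.
The minimum angle with z is arccos(4/√20) ≈ 26.6°.

θ_min ≈ 26.6°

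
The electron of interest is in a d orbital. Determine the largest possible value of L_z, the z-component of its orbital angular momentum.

For a d orbital, l = 2.
L_z = m_l ℏ with m_l ∈ {−2, …, 2}; the maximum is m_l = 2.

L_z,max = 2ℏ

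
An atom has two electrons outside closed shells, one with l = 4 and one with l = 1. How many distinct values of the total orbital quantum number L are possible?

Angular momentum addition gives L = |l₁ − l₂|, …, l₁ + l₂.
Allowed values: L = 3, 4, 5.
That is 3 values.

3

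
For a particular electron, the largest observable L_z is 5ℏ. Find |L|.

L_z,max = lℏ, so l = 5.
|L| = √(l(l+1)) ℏ = √30 ℏ.

|L| = √30 ℏ ≈ 5.477ℏ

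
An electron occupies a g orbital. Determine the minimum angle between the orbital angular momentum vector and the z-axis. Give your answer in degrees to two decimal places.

θ_min ≈ 26.57°

A g state has l = 4.
|L| = √(l(l+1)) ℏ = 2√5 ℏ.
The smallest angle corresponds to the largest L_z, i.e. m_l = l = 4, giving L_z = 4ℏ.
cos θ_min = 4/√20, so θ_min ≈ 26.57°.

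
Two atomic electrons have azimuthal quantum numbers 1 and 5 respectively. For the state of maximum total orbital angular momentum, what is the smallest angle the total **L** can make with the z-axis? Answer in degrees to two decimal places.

By the triangle rule, |l₁ − l₂| ≤ L ≤ l₁ + l₂.
L ∈ {4, 5, 6}.
The maximum is L = 6, with |L_tot| = ℏ√(6·7) = √42 ℏ.
The minimum angle with z is arccos(6/√42) ≈ 22.21°.

θ_min ≈ 22.21°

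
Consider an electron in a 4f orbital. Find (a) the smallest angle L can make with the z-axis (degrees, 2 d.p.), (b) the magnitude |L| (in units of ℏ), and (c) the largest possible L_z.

θ_min ≈ 30.00°; |L| = 2√3 ℏ ≈ 3.464ℏ; L_z,max = 3ℏ

4f means n = 4, l = 3.
cos θ_min = 3/√12, so θ_min ≈ 30.00°.
|L| = ℏ√(3·4) = 2√3 ℏ ≈ 3.464ℏ.
L_z,max = lℏ = 3ℏ.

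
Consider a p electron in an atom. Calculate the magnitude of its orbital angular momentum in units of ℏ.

For a p orbital, l = 1.
|L| = ℏ√(l(l+1)) = ℏ√(1·2) = √2 ℏ

|L| = √2 ℏ ≈ 1.414ℏ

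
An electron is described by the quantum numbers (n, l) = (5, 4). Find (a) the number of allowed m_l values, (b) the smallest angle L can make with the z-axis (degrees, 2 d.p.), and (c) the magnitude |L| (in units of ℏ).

9 values; θ_min ≈ 26.57°; |L| = 2√5 ℏ ≈ 4.472ℏ

There are 2l+1 = 9 values of m_l.
cos θ_min = 4/√20, so θ_min ≈ 26.57°.
|L| = ℏ√(4·5) = 2√5 ℏ ≈ 4.472ℏ.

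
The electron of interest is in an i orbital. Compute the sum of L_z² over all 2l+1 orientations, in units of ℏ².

Σ(L_z)² = 182 ℏ²

The letter i corresponds to l = 6.
The allowed m_l values are -6, -5, -4, -3, -2, -1, 0, 1, 2, 3, 4, 5, 6.
Summing m² from −6 to 6: Σ m_l² = 182.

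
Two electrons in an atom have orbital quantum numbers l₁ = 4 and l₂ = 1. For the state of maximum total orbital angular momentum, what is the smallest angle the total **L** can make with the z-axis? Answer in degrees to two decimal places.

θ_min ≈ 24.09°

Angular momentum addition gives L = |l₁ − l₂|, …, l₁ + l₂.
So L can be 3, 4, 5.
The maximum is L = 5, with |L_tot| = ℏ√(5·6) = √30 ℏ.
The minimum angle with z is arccos(5/√30) ≈ 24.09°.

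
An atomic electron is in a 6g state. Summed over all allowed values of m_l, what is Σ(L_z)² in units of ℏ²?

For 6g, l = 4.
m_l runs from −4 to 4, i.e. {-4, -3, -2, -1, 0, 1, 2, 3, 4}.
Σ m_l² = 2·(1 + 4 + 9 + 16) = 60.

Σ(L_z)² = 60 ℏ²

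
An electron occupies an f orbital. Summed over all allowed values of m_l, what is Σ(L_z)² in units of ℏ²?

Σ(L_z)² = 28 ℏ²

The letter f corresponds to l = 3.
m_l runs from −3 to 3, i.e. {-3, -2, -1, 0, 1, 2, 3}.
Σ m_l² = 2·(1 + 4 + 9) = 28.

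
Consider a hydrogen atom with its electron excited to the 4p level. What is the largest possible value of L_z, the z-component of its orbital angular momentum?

L_z,max = 1ℏ

The 4p level has l = 1.
L_z = m_l ℏ with m_l ∈ {−1, …, 1}; the maximum is m_l = 1.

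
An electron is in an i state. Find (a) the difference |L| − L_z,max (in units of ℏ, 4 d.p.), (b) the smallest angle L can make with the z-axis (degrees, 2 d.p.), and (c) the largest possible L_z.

|L|−L_z,max ≈ 0.4807ℏ; θ_min ≈ 22.21°; L_z,max = 6ℏ

The letter i corresponds to l = 6.
|L| − L_z,max = (√42 − 6)ℏ ≈ 0.4807ℏ.
cos θ_min = 6/√42, so θ_min ≈ 22.21°.
L_z,max = lℏ = 6ℏ.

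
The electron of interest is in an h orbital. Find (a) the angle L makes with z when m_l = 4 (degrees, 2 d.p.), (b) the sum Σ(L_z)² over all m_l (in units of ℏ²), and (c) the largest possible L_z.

θ(m_l=4) ≈ 43.09°; Σ(L_z)² = 110 ℏ²; L_z,max = 5ℏ

H corresponds to l = 5.
For m_l = 4: cos θ = 4/√30, θ ≈ 43.09°.
Σ m_l² = 110, so Σ(L_z)² = 110 ℏ².
L_z,max = lℏ = 5ℏ.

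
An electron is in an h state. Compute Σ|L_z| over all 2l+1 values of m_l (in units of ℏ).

The letter h corresponds to l = 5.
m_l runs from −5 to 5, i.e. {-5, -4, -3, -2, -1, 0, 1, 2, 3, 4, 5}.
Σ|m_l| = 2(1+2+…+5) = 30.

Σ|L_z| = 30 ℏ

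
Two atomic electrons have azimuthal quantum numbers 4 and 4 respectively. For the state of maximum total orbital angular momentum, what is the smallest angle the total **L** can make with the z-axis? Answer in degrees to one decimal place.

θ_min ≈ 19.5°

By the triangle rule, |l₁ − l₂| ≤ L ≤ l₁ + l₂.
Allowed values: L = 0, 1, 2, 3, 4, 5, 6, 7, 8.
The maximum is L = 8, with |L_tot| = ℏ√(8·9) = 6√2 ℏ.
The minimum angle with z is arccos(8/√72) ≈ 19.5°.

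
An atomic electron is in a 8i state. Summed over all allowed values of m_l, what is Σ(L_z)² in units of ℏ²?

Σ(L_z)² = 182 ℏ²

For 8i, l = 6.
m_l ∈ {-6, -5, -4, -3, -2, -1, 0, 1, 2, 3, 4, 5, 6}.
Σ m_l² = 2·(1 + 4 + 9 + 16 + 25 + 36) = 182.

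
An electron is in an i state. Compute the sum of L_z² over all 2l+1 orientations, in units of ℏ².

Σ(L_z)² = 182 ℏ²

For an i orbital, l = 6.
m_l runs from −6 to 6, i.e. {-6, -5, -4, -3, -2, -1, 0, 1, 2, 3, 4, 5, 6}.
Σ m_l² = 2·(1 + 4 + 9 + 16 + 25 + 36) = 182.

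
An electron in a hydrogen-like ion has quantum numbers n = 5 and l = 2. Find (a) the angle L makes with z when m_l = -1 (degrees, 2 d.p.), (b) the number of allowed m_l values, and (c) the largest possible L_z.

For m_l = -1: cos θ = -1/√6, θ ≈ 114.09°.
There are 2l+1 = 5 values of m_l.
L_z,max = lℏ = 2ℏ.

θ(m_l=-1) ≈ 114.09°; 5 values; L_z,max = 2ℏ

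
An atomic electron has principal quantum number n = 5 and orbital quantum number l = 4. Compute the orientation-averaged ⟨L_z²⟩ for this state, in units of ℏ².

m_l runs from −4 to 4, i.e. {-4, -3, -2, -1, 0, 1, 2, 3, 4}.
⟨L_z²⟩ = ℏ²·(Σ m_l²)/(2l+1) = ℏ²·60/9 = 6.667ℏ².

⟨L_z²⟩ = 6.667 ℏ²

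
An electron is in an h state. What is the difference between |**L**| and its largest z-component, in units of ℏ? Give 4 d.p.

The letter h corresponds to l = 5.
|L| = √30 ℏ ≈ 5.4772ℏ, while L_z,max = lℏ = 5ℏ.
The difference is (√30 − 5)ℏ ≈ 0.4772ℏ.

|L| − L_z,max ≈ 0.4772ℏ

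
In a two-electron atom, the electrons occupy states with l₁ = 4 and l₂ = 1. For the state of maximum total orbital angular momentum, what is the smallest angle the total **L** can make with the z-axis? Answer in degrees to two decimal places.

By the triangle rule, |l₁ − l₂| ≤ L ≤ l₁ + l₂.
So L can be 3, 4, 5.
The maximum is L = 5, with |L_tot| = ℏ√(5·6) = √30 ℏ.
The minimum angle with z is arccos(5/√30) ≈ 24.09°.

θ_min ≈ 24.09°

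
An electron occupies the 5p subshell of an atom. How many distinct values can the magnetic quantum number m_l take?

3

For 5p, l = 1.
The number of m_l values is 2l + 1 = 2·1 + 1 = 3.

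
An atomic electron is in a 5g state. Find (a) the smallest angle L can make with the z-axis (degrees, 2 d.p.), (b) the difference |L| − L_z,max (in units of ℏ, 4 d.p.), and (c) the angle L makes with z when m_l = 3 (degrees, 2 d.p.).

θ_min ≈ 26.57°; |L|−L_z,max ≈ 0.4721ℏ; θ(m_l=3) ≈ 47.87°

The 5g subshell has l = 4.
cos θ_min = 4/√20, so θ_min ≈ 26.57°.
|L| − L_z,max = (2√5 − 4)ℏ ≈ 0.4721ℏ.
For m_l = 3: cos θ = 3/√20, θ ≈ 47.87°.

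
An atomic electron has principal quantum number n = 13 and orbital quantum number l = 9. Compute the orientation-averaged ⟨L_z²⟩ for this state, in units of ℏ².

The allowed m_l values are -9, -8, -7, -6, -5, -4, -3, -2, -1, 0, 1, 2, 3, 4, 5, 6, 7, 8, 9.
⟨L_z²⟩ = ℏ²·l(l+1)/3 = 30ℏ².

⟨L_z²⟩ = 30 ℏ²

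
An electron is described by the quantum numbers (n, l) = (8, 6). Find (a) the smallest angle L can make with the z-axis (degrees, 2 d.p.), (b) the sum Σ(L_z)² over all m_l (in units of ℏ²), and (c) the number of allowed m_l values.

cos θ_min = 6/√42, so θ_min ≈ 22.21°.
Σ m_l² = 182, so Σ(L_z)² = 182 ℏ².
There are 2l+1 = 13 values of m_l.

θ_min ≈ 22.21°; Σ(L_z)² = 182 ℏ²; 13 values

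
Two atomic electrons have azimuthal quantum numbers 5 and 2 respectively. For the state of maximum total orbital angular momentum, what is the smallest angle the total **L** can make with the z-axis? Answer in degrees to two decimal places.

θ_min ≈ 20.70°

Angular momentum addition gives L = |l₁ − l₂|, …, l₁ + l₂.
So L can be 3, 4, 5, 6, 7.
The maximum is L = 7, with |L_tot| = ℏ√(7·8) = 2√14 ℏ.
The minimum angle with z is arccos(7/√56) ≈ 20.70°.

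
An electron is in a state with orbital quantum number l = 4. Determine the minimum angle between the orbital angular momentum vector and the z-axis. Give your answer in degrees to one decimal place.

|L| = √(l(l+1)) ℏ = 2√5 ℏ.
The smallest angle corresponds to the largest L_z, i.e. m_l = l = 4, giving L_z = 4ℏ.
cos θ_min = 4/√20, so θ_min ≈ 26.6°.

θ_min ≈ 26.6°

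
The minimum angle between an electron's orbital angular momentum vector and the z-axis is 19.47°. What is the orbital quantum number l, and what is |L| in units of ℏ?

l = 8, |L| = 6√2 ℏ ≈ 8.485ℏ

cos²θ_min = l/(l+1) = 0.8889.
Thus l = 0.8889/(1 − 0.8889) ≈ 8.
Then |L| = ℏ√(8·9) = 6√2 ℏ.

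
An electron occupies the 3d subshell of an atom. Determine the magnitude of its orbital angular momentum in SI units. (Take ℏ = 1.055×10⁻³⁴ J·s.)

|L| = 2.584×10⁻³⁴ J·s

3d means n = 3, l = 2.
|L| = ℏ√(l(l+1)) = ℏ√(2·3) = √6 ℏ
Numerically, |L| = 2.449 × (1.055×10⁻³⁴ J·s) = 2.584×10⁻³⁴ J·s.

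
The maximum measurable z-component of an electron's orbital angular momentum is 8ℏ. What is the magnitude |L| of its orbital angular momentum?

The maximum L_z equals lℏ, giving l = 8.
Then |L| = ℏ√(8·9) = 6√2 ℏ.

|L| = 6√2 ℏ ≈ 8.485ℏ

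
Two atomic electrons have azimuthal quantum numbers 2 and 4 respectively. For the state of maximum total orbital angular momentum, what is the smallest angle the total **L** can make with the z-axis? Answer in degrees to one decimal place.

θ_min ≈ 22.2°

The total orbital quantum number L ranges from |l₁ − l₂| to l₁ + l₂ in integer steps.
Allowed values: L = 2, 3, 4, 5, 6.
The maximum is L = 6, with |L_tot| = ℏ√(6·7) = √42 ℏ.
The minimum angle with z is arccos(6/√42) ≈ 22.2°.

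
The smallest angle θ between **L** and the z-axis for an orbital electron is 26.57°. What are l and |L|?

cos²θ_min = l/(l+1) = 0.7999.
Thus l = 0.7999/(1 − 0.7999) ≈ 4.
Then |L| = ℏ√(4·5) = 2√5 ℏ.

l = 4, |L| = 2√5 ℏ ≈ 4.472ℏ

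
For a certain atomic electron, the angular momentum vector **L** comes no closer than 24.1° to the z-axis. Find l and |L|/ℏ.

l = 5, |L| = √30 ℏ ≈ 5.477ℏ

cos θ_min = l/√(l(l+1)) = √(l/(l+1)), so l/(l+1) = cos²(24.1°) = 0.8333.
Thus l = 0.8333/(1 − 0.8333) ≈ 5.
Then |L| = ℏ√(5·6) = √30 ℏ.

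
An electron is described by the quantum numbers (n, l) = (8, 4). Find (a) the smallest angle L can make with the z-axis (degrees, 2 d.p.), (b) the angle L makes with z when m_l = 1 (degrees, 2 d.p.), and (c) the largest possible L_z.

cos θ_min = 4/√20, so θ_min ≈ 26.57°.
For m_l = 1: cos θ = 1/√20, θ ≈ 77.08°.
L_z,max = lℏ = 4ℏ.

θ_min ≈ 26.57°; θ(m_l=1) ≈ 77.08°; L_z,max = 4ℏ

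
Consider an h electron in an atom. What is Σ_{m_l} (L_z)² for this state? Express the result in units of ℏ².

Σ(L_z)² = 110 ℏ²

The letter h corresponds to l = 5.
m_l runs from −5 to 5, i.e. {-5, -4, -3, -2, -1, 0, 1, 2, 3, 4, 5}.
Σ m_l² = l(l+1)(2l+1)/3 = 5·6·11/3 = 110.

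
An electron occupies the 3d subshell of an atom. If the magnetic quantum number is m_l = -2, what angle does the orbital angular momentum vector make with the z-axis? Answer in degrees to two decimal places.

For 3d, l = 2.
|L| = √(l(l+1)) ℏ = √6 ℏ.
L_z = m_l ℏ = −2ℏ.
cos θ = L_z/|L| = -2/√6, so θ ≈ 144.74°.

θ ≈ 144.74°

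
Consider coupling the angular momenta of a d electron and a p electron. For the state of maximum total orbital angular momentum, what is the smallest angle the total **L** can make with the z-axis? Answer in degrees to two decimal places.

θ_min ≈ 30.00°

L runs from |2 − 1| = 1 to 2 + 1 = 3.
Allowed values: L = 1, 2, 3.
The maximum is L = 3, with |L_tot| = ℏ√(3·4) = 2√3 ℏ.
The minimum angle with z is arccos(3/√12) ≈ 30.00°.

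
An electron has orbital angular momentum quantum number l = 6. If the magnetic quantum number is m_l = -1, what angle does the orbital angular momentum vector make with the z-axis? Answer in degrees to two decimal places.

|L| = √(l(l+1)) ℏ = √42 ℏ.
L_z = m_l ℏ = −1ℏ.
cos θ = L_z/|L| = -1/√42, so θ ≈ 98.88°.

θ ≈ 98.88°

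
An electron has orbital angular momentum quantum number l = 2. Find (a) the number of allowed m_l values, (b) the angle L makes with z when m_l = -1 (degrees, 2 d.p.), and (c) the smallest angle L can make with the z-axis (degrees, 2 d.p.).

There are 2l+1 = 5 values of m_l.
For m_l = -1: cos θ = -1/√6, θ ≈ 114.09°.
cos θ_min = 2/√6, so θ_min ≈ 35.26°.

5 values; θ(m_l=-1) ≈ 114.09°; θ_min ≈ 35.26°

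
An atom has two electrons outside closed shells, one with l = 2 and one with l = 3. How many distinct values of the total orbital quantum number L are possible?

Angular momentum addition gives L = |l₁ − l₂|, …, l₁ + l₂.
L ∈ {1, 2, 3, 4, 5}.
That is 5 values.

5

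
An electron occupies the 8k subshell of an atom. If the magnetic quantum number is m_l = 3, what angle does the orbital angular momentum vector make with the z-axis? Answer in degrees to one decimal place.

The 8k subshell has l = 7.
|L| = √(l(l+1)) ℏ = 2√14 ℏ.
L_z = m_l ℏ = 3ℏ.
cos θ = L_z/|L| = 3/√56, so θ ≈ 66.4°.

θ ≈ 66.4°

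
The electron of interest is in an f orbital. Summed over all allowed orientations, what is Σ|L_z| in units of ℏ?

An f state has l = 3.
The allowed m_l values are -3, -2, -1, 0, 1, 2, 3.
Σ|m_l| = 2·3(3+1)/2 = 12.

Σ|L_z| = 12 ℏ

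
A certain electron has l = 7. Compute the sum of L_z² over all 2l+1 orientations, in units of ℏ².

m_l ∈ {-7, -6, -5, -4, -3, -2, -1, 0, 1, 2, 3, 4, 5, 6, 7}.
Σ m_l² = 2·(1 + 4 + 9 + 16 + 25 + 36 + 49) = 280.

Σ(L_z)² = 280 ℏ²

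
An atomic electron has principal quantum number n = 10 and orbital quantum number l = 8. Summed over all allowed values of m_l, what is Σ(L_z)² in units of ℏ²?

m_l ∈ {-8, -7, -6, -5, -4, -3, -2, -1, 0, 1, 2, 3, 4, 5, 6, 7, 8}.
Σ m_l² = l(l+1)(2l+1)/3 = 8·9·17/3 = 408.

Σ(L_z)² = 408 ℏ²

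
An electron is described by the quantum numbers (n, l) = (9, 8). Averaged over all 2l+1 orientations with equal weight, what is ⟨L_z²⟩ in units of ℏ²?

m_l ∈ {-8, -7, -6, -5, -4, -3, -2, -1, 0, 1, 2, 3, 4, 5, 6, 7, 8}.
⟨L_z²⟩ = ℏ²·(Σ m_l²)/(2l+1) = ℏ²·408/17 = 24ℏ².

⟨L_z²⟩ = 24 ℏ²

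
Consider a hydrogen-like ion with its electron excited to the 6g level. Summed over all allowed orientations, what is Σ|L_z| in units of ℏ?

The 6g level has l = 4.
m_l ∈ {-4, -3, -2, -1, 0, 1, 2, 3, 4}.
Σ|m_l| = 2·4(4+1)/2 = 20.

Σ|L_z| = 20 ℏ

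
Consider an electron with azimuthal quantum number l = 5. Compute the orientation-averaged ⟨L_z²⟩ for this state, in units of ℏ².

The allowed m_l values are -5, -4, -3, -2, -1, 0, 1, 2, 3, 4, 5.
⟨L_z²⟩ = ℏ²·(Σ m_l²)/(2l+1) = ℏ²·110/11 = 10ℏ².

⟨L_z²⟩ = 10 ℏ²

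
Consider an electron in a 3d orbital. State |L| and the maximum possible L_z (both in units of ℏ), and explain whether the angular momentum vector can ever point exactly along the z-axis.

No: L_z,max = 2ℏ < |L| = √6 ℏ ≈ 2.449ℏ

For 3d, l = 2.
|L| = √6 ℏ ≈ 2.4495ℏ, while L_z,max = lℏ = 2ℏ.
Since |L| > L_z,max, the vector can never point exactly along z; the closest it comes is θ_min = arccos(2/√6) ≈ 35.3°.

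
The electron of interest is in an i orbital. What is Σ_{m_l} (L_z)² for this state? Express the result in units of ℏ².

Σ(L_z)² = 182 ℏ²

For an i orbital, l = 6.
m_l ∈ {-6, -5, -4, -3, -2, -1, 0, 1, 2, 3, 4, 5, 6}.
Summing m² from −6 to 6: Σ m_l² = 182.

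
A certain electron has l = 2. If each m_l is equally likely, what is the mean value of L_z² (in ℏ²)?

⟨L_z²⟩ = 2 ℏ²

The allowed m_l values are -2, -1, 0, 1, 2.
⟨L_z²⟩ = ℏ²·l(l+1)/3 = 2ℏ².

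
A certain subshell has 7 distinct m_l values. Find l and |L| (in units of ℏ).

l = 3, |L| = 2√3 ℏ ≈ 3.464ℏ

Since there are 2l+1 = 7 values of m_l, l = 3.
|L| = ℏ√(l(l+1)) = ℏ√(3·4) = 2√3 ℏ.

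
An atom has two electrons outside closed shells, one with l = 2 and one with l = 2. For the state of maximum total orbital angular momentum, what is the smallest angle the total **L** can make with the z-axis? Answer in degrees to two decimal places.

Angular momentum addition gives L = |l₁ − l₂|, …, l₁ + l₂.
So L can be 0, 1, 2, 3, 4.
The maximum is L = 4, with |L_tot| = ℏ√(4·5) = 2√5 ℏ.
The minimum angle with z is arccos(4/√20) ≈ 26.57°.

θ_min ≈ 26.57°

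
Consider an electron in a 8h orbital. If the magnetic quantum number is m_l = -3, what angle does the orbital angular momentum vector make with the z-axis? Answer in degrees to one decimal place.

8h means n = 8, l = 5.
|L|² = l(l+1)ℏ² = 30ℏ², so |L| = √30 ℏ.
L_z = m_l ℏ = −3ℏ.
cos θ = L_z/|L| = -3/√30, so θ ≈ 123.2°.

θ ≈ 123.2°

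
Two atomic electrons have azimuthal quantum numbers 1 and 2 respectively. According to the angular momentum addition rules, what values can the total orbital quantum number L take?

L = 1, 2, 3

Angular momentum addition gives L = |l₁ − l₂|, …, l₁ + l₂.
L ∈ {1, 2, 3}.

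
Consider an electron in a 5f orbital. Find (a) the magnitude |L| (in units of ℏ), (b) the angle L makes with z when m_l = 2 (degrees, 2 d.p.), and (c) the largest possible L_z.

5f means n = 5, l = 3.
|L| = ℏ√(3·4) = 2√3 ℏ ≈ 3.464ℏ.
For m_l = 2: cos θ = 2/√12, θ ≈ 54.74°.
L_z,max = lℏ = 3ℏ.

|L| = 2√3 ℏ ≈ 3.464ℏ; θ(m_l=2) ≈ 54.74°; L_z,max = 3ℏ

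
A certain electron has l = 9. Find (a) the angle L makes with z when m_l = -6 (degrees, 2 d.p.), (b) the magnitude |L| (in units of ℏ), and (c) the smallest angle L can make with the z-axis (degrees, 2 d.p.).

For m_l = -6: cos θ = -6/√90, θ ≈ 129.23°.
|L| = ℏ√(9·10) = 3√10 ℏ ≈ 9.487ℏ.
cos θ_min = 9/√90, so θ_min ≈ 18.43°.

θ(m_l=-6) ≈ 129.23°; |L| = 3√10 ℏ ≈ 9.487ℏ; θ_min ≈ 18.43°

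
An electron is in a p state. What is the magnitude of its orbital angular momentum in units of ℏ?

A p state has l = 1.
|L| = ℏ√(l(l+1)) = ℏ√(1·2) = √2 ℏ

|L| = √2 ℏ ≈ 1.414ℏ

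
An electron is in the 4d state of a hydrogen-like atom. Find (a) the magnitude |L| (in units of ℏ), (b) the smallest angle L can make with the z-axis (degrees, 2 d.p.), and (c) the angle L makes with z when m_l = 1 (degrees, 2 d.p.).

|L| = √6 ℏ ≈ 2.449ℏ; θ_min ≈ 35.26°; θ(m_l=1) ≈ 65.91°

4d means n = 4, l = 2.
|L| = ℏ√(2·3) = √6 ℏ ≈ 2.449ℏ.
cos θ_min = 2/√6, so θ_min ≈ 35.26°.
For m_l = 1: cos θ = 1/√6, θ ≈ 65.91°.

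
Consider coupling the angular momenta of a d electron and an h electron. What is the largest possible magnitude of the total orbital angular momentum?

By the triangle rule, |l₁ − l₂| ≤ L ≤ l₁ + l₂.
Allowed values: L = 3, 4, 5, 6, 7.
The largest magnitude corresponds to L = 7: |L_tot| = ℏ√(7·8) = 2√14 ℏ.

|L_tot|_max = 2√14 ℏ ≈ 7.483ℏ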